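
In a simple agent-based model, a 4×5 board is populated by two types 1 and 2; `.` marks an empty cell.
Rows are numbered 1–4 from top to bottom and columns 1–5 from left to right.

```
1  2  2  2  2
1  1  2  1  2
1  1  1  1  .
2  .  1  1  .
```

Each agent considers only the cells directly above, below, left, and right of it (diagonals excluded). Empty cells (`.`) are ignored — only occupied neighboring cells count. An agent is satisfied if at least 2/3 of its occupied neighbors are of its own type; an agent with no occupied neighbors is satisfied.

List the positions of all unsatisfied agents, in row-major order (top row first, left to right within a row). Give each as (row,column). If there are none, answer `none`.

(1,1)1 1/2 not
(1,2)2 1/3 not
(1,3)2 3/3 satisfied
(1,4)2 2/3 satisfied
(1,5)2 2/2 satisfied
(2,1)1 3/3 satisfied
(2,2)1 2/4 not
(2,3)2 1/4 not
(2,4)1 1/4 not
(2,5)2 1/2 not
(3,1)1 2/3 satisfied
(3,2)1 3/3 satisfied
(3,3)1 3/4 satisfied
(3,4)1 3/3 satisfied
(4,1)2 0/1 not
(4,3)1 2/2 satisfied
(4,4)1 2/2 satisfied

(1,1), (1,2), (2,2), (2,3), (2,4), (2,5), (4,1)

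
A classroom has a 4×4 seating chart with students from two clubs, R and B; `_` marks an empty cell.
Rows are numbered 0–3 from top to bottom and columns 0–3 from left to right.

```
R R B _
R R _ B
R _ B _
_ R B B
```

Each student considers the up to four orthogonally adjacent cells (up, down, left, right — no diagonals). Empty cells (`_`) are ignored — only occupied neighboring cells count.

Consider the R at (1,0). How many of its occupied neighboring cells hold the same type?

3

Occupied neighbors of (1,0): (0,0)=R, (2,0)=R, (1,1)=R.
Same type (R): 3 of 3.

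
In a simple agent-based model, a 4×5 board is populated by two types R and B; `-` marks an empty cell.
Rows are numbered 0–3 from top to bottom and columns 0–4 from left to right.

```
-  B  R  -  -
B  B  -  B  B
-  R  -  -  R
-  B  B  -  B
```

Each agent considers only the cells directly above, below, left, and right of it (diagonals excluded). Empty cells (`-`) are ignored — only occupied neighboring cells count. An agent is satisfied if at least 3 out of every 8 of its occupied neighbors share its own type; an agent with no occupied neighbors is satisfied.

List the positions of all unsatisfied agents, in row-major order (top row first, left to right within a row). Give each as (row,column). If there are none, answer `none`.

(0,1)B 1/2 satisfied
(0,2)R 0/1 not
(1,0)B 1/1 satisfied
(1,1)B 2/3 satisfied
(1,3)B 1/1 satisfied
(1,4)B 1/2 satisfied
(2,1)R 0/2 not
(2,4)R 0/2 not
(3,1)B 1/2 satisfied
(3,2)B 1/1 satisfied
(3,4)B 0/1 not

(0,2), (2,1), (2,4), (3,4)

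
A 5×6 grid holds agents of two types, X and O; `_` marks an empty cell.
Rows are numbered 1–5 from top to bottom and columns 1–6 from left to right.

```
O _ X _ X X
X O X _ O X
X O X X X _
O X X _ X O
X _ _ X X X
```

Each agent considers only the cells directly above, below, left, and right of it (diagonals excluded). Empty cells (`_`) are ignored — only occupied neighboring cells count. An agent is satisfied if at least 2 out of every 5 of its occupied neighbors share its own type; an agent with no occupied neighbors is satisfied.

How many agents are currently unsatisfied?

10

Row 1: (1,1)O 0/1 unhappy · (1,3)X 1/1 ok · (1,5)X 1/2 ok · (1,6)X 2/2 ok
Row 2: (2,1)X 1/3 unhappy · (2,2)O 1/3 unhappy · (2,3)X 2/3 ok · (2,5)O 0/3 unhappy · (2,6)X 1/2 ok
Row 3: (3,1)X 1/3 unhappy · (3,2)O 1/4 unhappy · (3,3)X 3/4 ok · (3,4)X 2/2 ok · (3,5)X 2/3 ok
Row 4: (4,1)O 0/3 unhappy · (4,2)X 1/3 unhappy · (4,3)X 2/2 ok · (4,5)X 2/3 ok · (4,6)O 0/2 unhappy
Row 5: (5,1)X 0/1 unhappy · (5,4)X 1/1 ok · (5,5)X 3/3 ok · (5,6)X 1/2 ok
Unsatisfied: (1,1), (2,1), (2,2), (2,5), (3,1), (3,2), (4,1), (4,2), (4,6), (5,1) — 10 in total.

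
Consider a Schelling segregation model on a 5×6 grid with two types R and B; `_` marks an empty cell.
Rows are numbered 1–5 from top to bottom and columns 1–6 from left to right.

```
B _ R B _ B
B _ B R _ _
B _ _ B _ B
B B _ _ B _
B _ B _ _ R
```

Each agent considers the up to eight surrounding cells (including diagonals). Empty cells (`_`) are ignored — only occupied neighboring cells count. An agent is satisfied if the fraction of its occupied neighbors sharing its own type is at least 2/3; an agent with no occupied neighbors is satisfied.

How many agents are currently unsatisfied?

Row 1: (1,1)B 1/1 ✓ · (1,3)R 1/3 ✗ · (1,4)B 1/3 ✗ · (1,6)B 0/0 ✓
Row 2: (2,1)B 2/2 ✓ · (2,3)B 2/4 ✗ · (2,4)R 1/4 ✗
Row 3: (3,1)B 3/3 ✓ · (3,4)B 2/3 ✓ · (3,6)B 1/1 ✓
Row 4: (4,1)B 3/3 ✓ · (4,2)B 4/4 ✓ · (4,5)B 2/3 ✓
Row 5: (5,1)B 2/2 ✓ · (5,3)B 1/1 ✓ · (5,6)R 0/1 ✗
Unsatisfied: (1,3), (1,4), (2,3), (2,4), (5,6) — 5 in total.

5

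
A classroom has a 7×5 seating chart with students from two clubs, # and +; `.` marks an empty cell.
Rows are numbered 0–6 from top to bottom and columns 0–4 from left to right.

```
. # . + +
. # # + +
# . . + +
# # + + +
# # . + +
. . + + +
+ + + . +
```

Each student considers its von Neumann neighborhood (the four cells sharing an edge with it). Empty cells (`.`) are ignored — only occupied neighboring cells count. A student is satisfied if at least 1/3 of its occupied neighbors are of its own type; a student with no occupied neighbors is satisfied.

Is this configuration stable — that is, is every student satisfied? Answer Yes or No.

Yes

(0,1)# 1/1 satisfied
(0,3)+ 2/2 satisfied
(0,4)+ 2/2 satisfied
(1,1)# 2/2 satisfied
(1,2)# 1/2 satisfied
(1,3)+ 3/4 satisfied
(1,4)+ 3/3 satisfied
(2,0)# 1/1 satisfied
(2,3)+ 3/3 satisfied
(2,4)+ 3/3 satisfied
(3,0)# 3/3 satisfied
(3,1)# 2/3 satisfied
(3,2)+ 1/2 satisfied
(3,3)+ 4/4 satisfied
(3,4)+ 3/3 satisfied
(4,0)# 2/2 satisfied
(4,1)# 2/2 satisfied
(4,3)+ 3/3 satisfied
(4,4)+ 3/3 satisfied
(5,2)+ 2/2 satisfied
(5,3)+ 3/3 satisfied
(5,4)+ 3/3 satisfied
(6,0)+ 1/1 satisfied
(6,1)+ 2/2 satisfied
(6,2)+ 2/2 satisfied
(6,4)+ 1/1 satisfied
All meet the threshold, so the configuration is stable.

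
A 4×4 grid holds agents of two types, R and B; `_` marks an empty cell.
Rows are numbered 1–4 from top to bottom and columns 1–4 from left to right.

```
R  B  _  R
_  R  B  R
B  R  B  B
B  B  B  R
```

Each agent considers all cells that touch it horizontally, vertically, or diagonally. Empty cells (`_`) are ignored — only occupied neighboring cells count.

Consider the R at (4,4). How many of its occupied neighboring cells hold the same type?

0

Occupied neighbors of (4,4): (3,3)=B, (3,4)=B, (4,3)=B.
Same type (R): 0 of 3.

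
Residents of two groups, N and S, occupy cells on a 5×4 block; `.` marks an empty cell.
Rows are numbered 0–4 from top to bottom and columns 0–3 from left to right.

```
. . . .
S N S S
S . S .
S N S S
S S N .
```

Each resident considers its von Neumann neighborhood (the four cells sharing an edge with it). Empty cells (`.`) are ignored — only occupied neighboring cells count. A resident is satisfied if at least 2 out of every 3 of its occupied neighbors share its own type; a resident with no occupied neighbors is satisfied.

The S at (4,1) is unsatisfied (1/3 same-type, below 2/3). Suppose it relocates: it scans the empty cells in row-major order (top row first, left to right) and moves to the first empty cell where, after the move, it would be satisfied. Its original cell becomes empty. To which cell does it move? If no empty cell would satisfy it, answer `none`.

(0,0)

Vacating (4,1). Empty cells in order:
  (0,0): 1/1 same-type → satisfied — stop here.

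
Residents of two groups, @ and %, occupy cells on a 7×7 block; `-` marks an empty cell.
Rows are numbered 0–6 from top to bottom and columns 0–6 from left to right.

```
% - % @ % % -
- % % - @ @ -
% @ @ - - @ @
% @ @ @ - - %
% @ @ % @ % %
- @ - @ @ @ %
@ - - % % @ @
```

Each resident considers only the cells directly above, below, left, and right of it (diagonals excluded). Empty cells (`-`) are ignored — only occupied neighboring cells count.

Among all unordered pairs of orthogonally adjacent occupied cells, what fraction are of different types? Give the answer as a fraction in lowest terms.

21/47

Scan each occupied cell's neighbors to the right and below so each pair is counted once.
From row 0: 4 unlike of 6 pairs (running 4/6).
From row 1: 2 unlike of 5 pairs (running 6/11).
From row 2: 2 unlike of 7 pairs (running 8/18).
From row 3: 2 unlike of 8 pairs (running 10/26).
From row 4: 6 unlike of 11 pairs (running 16/37).
From row 5: 4 unlike of 7 pairs (running 20/44).
From row 6: 1 unlike of 3 pairs (running 21/47).
Total adjacent occupied pairs: 47; unlike-type pairs: 21.
21/47 is already in lowest terms.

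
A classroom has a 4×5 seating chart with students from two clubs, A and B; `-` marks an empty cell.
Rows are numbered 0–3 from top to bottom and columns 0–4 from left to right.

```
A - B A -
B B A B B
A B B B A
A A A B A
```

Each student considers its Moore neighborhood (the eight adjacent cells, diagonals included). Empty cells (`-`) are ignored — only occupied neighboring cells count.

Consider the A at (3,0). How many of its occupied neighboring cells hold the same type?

2

Occupied neighbors of (3,0): (2,0)=A, (2,1)=B, (3,1)=A.
Same type (A): 2 of 3.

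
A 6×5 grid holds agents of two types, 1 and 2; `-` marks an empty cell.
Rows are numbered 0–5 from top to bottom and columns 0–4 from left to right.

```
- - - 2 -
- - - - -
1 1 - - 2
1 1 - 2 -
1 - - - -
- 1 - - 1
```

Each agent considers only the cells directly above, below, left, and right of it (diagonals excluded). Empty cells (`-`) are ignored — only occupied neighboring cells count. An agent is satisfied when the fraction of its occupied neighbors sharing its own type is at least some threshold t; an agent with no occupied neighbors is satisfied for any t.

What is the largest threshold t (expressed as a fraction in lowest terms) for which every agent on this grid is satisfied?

1/1

(0,3)2 — no occupied neighbors
(2,0)1 2/2
(2,1)1 2/2
(2,4)2 — no occupied neighbors
(3,0)1 3/3
(3,1)1 2/2
(3,3)2 — no occupied neighbors
(4,0)1 1/1
(5,1)1 — no occupied neighbors
(5,4)1 — no occupied neighbors
The smallest same-type fraction is 2/2 at (2,0), which reduces to 1/1. Any threshold above that leaves this agent unsatisfied.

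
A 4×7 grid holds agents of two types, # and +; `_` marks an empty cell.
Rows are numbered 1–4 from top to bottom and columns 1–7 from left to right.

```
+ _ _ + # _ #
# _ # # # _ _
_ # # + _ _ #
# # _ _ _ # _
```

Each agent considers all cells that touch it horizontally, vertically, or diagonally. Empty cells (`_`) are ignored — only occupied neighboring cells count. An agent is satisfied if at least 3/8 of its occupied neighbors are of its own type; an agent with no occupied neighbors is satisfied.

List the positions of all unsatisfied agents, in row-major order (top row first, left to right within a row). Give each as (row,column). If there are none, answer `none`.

(1,1), (1,4), (3,4)

Row 1: (1,1)+ 0/1 ✗ · (1,4)+ 0/4 ✗ · (1,5)# 2/3 ✓ · (1,7)# 0/0 ✓
Row 2: (2,1)# 1/2 ✓ · (2,3)# 3/5 ✓ · (2,4)# 4/6 ✓ · (2,5)# 2/4 ✓
Row 3: (3,2)# 5/5 ✓ · (3,3)# 4/5 ✓ · (3,4)+ 0/4 ✗ · (3,7)# 1/1 ✓
Row 4: (4,1)# 2/2 ✓ · (4,2)# 3/3 ✓ · (4,6)# 1/1 ✓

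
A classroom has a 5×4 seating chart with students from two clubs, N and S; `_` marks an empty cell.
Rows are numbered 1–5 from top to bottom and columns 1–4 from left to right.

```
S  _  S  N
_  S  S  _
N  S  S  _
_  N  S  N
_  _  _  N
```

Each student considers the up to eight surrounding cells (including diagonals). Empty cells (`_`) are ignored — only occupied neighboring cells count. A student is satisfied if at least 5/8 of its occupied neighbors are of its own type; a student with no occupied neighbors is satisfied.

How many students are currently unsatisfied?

Row 1: (1,1)S 1/1 ok · (1,3)S 2/3 ok · (1,4)N 0/2 unhappy
Row 2: (2,2)S 5/6 ok · (2,3)S 4/5 ok
Row 3: (3,1)N 1/3 unhappy · (3,2)S 4/6 ok · (3,3)S 4/6 ok
Row 4: (4,2)N 1/4 unhappy · (4,3)S 2/5 unhappy · (4,4)N 1/3 unhappy
Row 5: (5,4)N 1/2 unhappy
Unsatisfied: (1,4), (3,1), (4,2), (4,3), (4,4), (5,4) — 6 in total.

6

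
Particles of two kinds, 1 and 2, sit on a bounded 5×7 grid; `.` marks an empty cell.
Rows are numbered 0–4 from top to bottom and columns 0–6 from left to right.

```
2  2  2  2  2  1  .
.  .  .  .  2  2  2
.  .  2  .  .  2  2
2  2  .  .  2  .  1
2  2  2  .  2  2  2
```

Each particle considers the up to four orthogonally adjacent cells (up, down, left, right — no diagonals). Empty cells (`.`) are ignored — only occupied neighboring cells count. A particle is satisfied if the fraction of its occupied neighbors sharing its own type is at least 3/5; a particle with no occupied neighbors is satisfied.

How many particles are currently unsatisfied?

Row 0: (0,0)2 1/1 ✓ · (0,1)2 2/2 ✓ · (0,2)2 2/2 ✓ · (0,3)2 2/2 ✓ · (0,4)2 2/3 ✓ · (0,5)1 0/2 ✗
Row 1: (1,4)2 2/2 ✓ · (1,5)2 3/4 ✓ · (1,6)2 2/2 ✓
Row 2: (2,2)2 0/0 ✓ · (2,5)2 2/2 ✓ · (2,6)2 2/3 ✓
Row 3: (3,0)2 2/2 ✓ · (3,1)2 2/2 ✓ · (3,4)2 1/1 ✓ · (3,6)1 0/2 ✗
Row 4: (4,0)2 2/2 ✓ · (4,1)2 3/3 ✓ · (4,2)2 1/1 ✓ · (4,4)2 2/2 ✓ · (4,5)2 2/2 ✓ · (4,6)2 1/2 ✗
Unsatisfied: (0,5), (3,6), (4,6) — 3 in total.

3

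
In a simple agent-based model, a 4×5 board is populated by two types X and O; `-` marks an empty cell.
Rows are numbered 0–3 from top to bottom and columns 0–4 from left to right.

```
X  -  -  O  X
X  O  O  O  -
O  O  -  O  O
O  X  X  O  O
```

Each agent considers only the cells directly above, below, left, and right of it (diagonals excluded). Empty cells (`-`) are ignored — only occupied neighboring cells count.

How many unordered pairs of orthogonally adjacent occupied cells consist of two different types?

6

Scan each occupied cell's neighbors to the right and below so each pair is counted once.
Row 0: X(0,0)–X(1,0)= O(0,3)–X(0,4)≠ O(0,3)–O(1,3)=  → 1/3 unlike.
Row 1: X(1,0)–O(1,1)≠ X(1,0)–O(2,0)≠ O(1,1)–O(1,2)= O(1,1)–O(2,1)= O(1,2)–O(1,3)= O(1,3)–O(2,3)=  → 2/6 unlike.
Row 2: O(2,0)–O(2,1)= O(2,0)–O(3,0)= O(2,1)–X(3,1)≠ O(2,3)–O(2,4)= O(2,3)–O(3,3)= O(2,4)–O(3,4)=  → 1/6 unlike.
Row 3: O(3,0)–X(3,1)≠ X(3,1)–X(3,2)= X(3,2)–O(3,3)≠ O(3,3)–O(3,4)=  → 2/4 unlike.
Total adjacent occupied pairs: 19; unlike-type pairs: 6.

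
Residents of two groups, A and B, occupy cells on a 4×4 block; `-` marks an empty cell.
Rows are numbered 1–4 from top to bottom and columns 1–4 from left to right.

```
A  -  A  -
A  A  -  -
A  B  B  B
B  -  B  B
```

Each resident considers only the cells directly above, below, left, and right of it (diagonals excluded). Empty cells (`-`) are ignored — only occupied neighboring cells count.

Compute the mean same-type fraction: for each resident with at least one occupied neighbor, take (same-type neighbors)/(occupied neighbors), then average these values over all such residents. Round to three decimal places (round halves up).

0.717

(1,1)A 1/1
(1,3)A — no occupied neighbors
(2,1)A 3/3
(2,2)A 1/2
(3,1)A 1/3
(3,2)B 1/3
(3,3)B 3/3
(3,4)B 2/2
(4,1)B 0/1
(4,3)B 2/2
(4,4)B 2/2
Sum over 10 residents: 1/1 + 3/3 + 1/2 + 1/3 + 1/3 + 3/3 + 2/2 + 0/1 + 2/2 + 2/2 = 43/6; mean = 43/6 ÷ 10 = 43/60 = 0.716666… → 0.717.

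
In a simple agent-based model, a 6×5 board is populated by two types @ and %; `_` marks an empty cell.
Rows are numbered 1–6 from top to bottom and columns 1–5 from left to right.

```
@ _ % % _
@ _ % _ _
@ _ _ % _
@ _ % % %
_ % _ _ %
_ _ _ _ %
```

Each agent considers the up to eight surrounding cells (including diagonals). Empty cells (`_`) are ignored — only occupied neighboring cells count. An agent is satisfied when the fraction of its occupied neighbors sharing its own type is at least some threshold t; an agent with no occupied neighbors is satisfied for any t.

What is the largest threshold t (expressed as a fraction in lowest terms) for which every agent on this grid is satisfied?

1/2

(1,1)@ 1/1
(1,3)% 2/2
(1,4)% 2/2
(2,1)@ 2/2
(2,3)% 3/3
(3,1)@ 2/2
(3,4)% 4/4
(4,1)@ 1/2
(4,3)% 3/3
(4,4)% 4/4
(4,5)% 3/3
(5,2)% 1/2
(5,5)% 3/3
(6,5)% 1/1
The smallest same-type fraction is 1/2 at (4,1), which reduces to 1/2. Any threshold above that leaves this agent unsatisfied.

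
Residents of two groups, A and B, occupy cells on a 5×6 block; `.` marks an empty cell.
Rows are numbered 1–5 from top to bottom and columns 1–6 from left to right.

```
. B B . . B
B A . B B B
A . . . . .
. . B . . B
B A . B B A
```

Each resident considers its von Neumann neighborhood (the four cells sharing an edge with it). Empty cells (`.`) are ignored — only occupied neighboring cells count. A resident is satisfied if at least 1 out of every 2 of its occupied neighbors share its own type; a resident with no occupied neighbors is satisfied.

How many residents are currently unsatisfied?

7

Row 1: (1,2)B 1/2 ok · (1,3)B 1/1 ok · (1,6)B 1/1 ok
Row 2: (2,1)B 0/2 unhappy · (2,2)A 0/2 unhappy · (2,4)B 1/1 ok · (2,5)B 2/2 ok · (2,6)B 2/2 ok
Row 3: (3,1)A 0/1 unhappy
Row 4: (4,3)B 0/0 ok · (4,6)B 0/1 unhappy
Row 5: (5,1)B 0/1 unhappy · (5,2)A 0/1 unhappy · (5,4)B 1/1 ok · (5,5)B 1/2 ok · (5,6)A 0/2 unhappy
Unsatisfied: (2,1), (2,2), (3,1), (4,6), (5,1), (5,2), (5,6) — 7 in total.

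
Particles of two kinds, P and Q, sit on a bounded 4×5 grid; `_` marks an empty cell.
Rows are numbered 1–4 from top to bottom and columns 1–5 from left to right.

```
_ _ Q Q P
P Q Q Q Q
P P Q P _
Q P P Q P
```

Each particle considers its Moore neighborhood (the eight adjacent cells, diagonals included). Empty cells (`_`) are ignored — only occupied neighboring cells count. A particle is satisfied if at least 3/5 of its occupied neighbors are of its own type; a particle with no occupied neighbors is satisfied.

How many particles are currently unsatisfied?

9

(1,3)Q 4/4 ✓
(1,4)Q 4/5 ✓
(1,5)P 0/3 ✗
(2,1)P 2/3 ✓
(2,2)Q 3/6 ✗
(2,3)Q 5/7 ✓
(2,4)Q 5/7 ✓
(2,5)Q 2/4 ✗
(3,1)P 3/5 ✓
(3,2)P 4/8 ✗
(3,3)Q 4/8 ✗
(3,4)P 2/7 ✗
(4,1)Q 0/3 ✗
(4,2)P 3/5 ✓
(4,3)P 3/5 ✓
(4,4)Q 1/4 ✗
(4,5)P 1/2 ✗
Unsatisfied: (1,5), (2,2), (2,5), (3,2), (3,3), (3,4), (4,1), (4,4), (4,5) — 9 in total.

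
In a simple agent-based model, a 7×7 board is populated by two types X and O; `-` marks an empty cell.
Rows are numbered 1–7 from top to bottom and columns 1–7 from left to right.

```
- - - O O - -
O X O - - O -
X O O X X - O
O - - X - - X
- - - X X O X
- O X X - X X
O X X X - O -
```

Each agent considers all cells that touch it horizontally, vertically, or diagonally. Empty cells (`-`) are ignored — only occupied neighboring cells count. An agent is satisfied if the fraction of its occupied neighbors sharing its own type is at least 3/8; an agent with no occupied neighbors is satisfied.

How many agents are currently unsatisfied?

7

(1,4)O 2/2 satisfied
(1,5)O 2/2 satisfied
(2,1)O 1/3 not
(2,2)X 1/5 not
(2,3)O 3/5 satisfied
(2,6)O 2/3 satisfied
(3,1)X 1/4 not
(3,2)O 4/6 satisfied
(3,3)O 2/5 satisfied
(3,4)X 2/4 satisfied
(3,5)X 2/3 satisfied
(3,7)O 1/2 satisfied
(4,1)O 1/2 satisfied
(4,4)X 4/5 satisfied
(4,7)X 1/3 not
(5,4)X 4/4 satisfied
(5,5)X 4/5 satisfied
(5,6)O 0/5 not
(5,7)X 3/4 satisfied
(6,2)O 1/4 not
(6,3)X 5/6 satisfied
(6,4)X 5/5 satisfied
(6,6)X 3/5 satisfied
(6,7)X 2/4 satisfied
(7,1)O 1/2 satisfied
(7,2)X 2/4 satisfied
(7,3)X 4/5 satisfied
(7,4)X 3/3 satisfied
(7,6)O 0/2 not
Unsatisfied: (2,1), (2,2), (3,1), (4,7), (5,6), (6,2), (7,6) — 7 in total.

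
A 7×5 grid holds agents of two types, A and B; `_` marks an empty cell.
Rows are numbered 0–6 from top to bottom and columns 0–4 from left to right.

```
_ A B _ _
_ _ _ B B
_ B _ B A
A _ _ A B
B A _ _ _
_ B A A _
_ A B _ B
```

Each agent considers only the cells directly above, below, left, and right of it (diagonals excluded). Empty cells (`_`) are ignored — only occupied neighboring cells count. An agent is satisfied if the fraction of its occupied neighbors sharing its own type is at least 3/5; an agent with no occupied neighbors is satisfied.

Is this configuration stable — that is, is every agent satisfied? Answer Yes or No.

(0,1)A 0/1 not
(0,2)B 0/1 not
(1,3)B 2/2 satisfied
(1,4)B 1/2 not
(2,1)B 0/0 satisfied
(2,3)B 1/3 not
(2,4)A 0/3 not
(3,0)A 0/1 not
(3,3)A 0/2 not
(3,4)B 0/2 not
(4,0)B 0/2 not
(4,1)A 0/2 not
(5,1)B 0/3 not
(5,2)A 1/3 not
(5,3)A 1/1 satisfied
(6,1)A 0/2 not
(6,2)B 0/2 not
(6,4)B 0/0 satisfied
For instance (0,1) has only 0/1 same-type neighbors, below 3/5.

No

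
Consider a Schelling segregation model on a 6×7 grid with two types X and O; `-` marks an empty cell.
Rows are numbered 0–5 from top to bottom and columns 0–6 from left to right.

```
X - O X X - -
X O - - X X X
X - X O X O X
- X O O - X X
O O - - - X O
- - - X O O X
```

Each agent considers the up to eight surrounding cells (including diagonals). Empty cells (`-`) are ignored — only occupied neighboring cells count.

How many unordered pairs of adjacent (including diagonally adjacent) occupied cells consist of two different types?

29

Scan each occupied cell's neighbors to the right and below (and the two forward diagonals) so each pair is counted once.
Row 0: X(0,0)–X(1,0)= X(0,0)–O(1,1)≠ O(0,2)–X(0,3)≠ O(0,2)–O(1,1)= X(0,3)–X(0,4)= X(0,3)–X(1,4)= X(0,4)–X(1,4)= X(0,4)–X(1,5)=  → 2/8 unlike.
Row 1: X(1,0)–O(1,1)≠ X(1,0)–X(2,0)= O(1,1)–X(2,2)≠ O(1,1)–X(2,0)≠ X(1,4)–X(1,5)= X(1,4)–X(2,4)= X(1,4)–O(2,5)≠ X(1,4)–O(2,3)≠ X(1,5)–X(1,6)= X(1,5)–O(2,5)≠ X(1,5)–X(2,6)= X(1,5)–X(2,4)= X(1,6)–X(2,6)= X(1,6)–O(2,5)≠  → 7/14 unlike.
Row 2: X(2,0)–X(3,1)= X(2,2)–O(2,3)≠ X(2,2)–O(3,2)≠ X(2,2)–O(3,3)≠ X(2,2)–X(3,1)= O(2,3)–X(2,4)≠ O(2,3)–O(3,3)= O(2,3)–O(3,2)= X(2,4)–O(2,5)≠ X(2,4)–X(3,5)= X(2,4)–O(3,3)≠ O(2,5)–X(2,6)≠ O(2,5)–X(3,5)≠ O(2,5)–X(3,6)≠ X(2,6)–X(3,6)= X(2,6)–X(3,5)=  → 9/16 unlike.
Row 3: X(3,1)–O(3,2)≠ X(3,1)–O(4,1)≠ X(3,1)–O(4,0)≠ O(3,2)–O(3,3)= O(3,2)–O(4,1)= X(3,5)–X(3,6)= X(3,5)–X(4,5)= X(3,5)–O(4,6)≠ X(3,6)–O(4,6)≠ X(3,6)–X(4,5)=  → 5/10 unlike.
Row 4: O(4,0)–O(4,1)= X(4,5)–O(4,6)≠ X(4,5)–O(5,5)≠ X(4,5)–X(5,6)= X(4,5)–O(5,4)≠ O(4,6)–X(5,6)≠ O(4,6)–O(5,5)=  → 4/7 unlike.
Row 5: X(5,3)–O(5,4)≠ O(5,4)–O(5,5)= O(5,5)–X(5,6)≠  → 2/3 unlike.
Total adjacent occupied pairs: 58; unlike-type pairs: 29.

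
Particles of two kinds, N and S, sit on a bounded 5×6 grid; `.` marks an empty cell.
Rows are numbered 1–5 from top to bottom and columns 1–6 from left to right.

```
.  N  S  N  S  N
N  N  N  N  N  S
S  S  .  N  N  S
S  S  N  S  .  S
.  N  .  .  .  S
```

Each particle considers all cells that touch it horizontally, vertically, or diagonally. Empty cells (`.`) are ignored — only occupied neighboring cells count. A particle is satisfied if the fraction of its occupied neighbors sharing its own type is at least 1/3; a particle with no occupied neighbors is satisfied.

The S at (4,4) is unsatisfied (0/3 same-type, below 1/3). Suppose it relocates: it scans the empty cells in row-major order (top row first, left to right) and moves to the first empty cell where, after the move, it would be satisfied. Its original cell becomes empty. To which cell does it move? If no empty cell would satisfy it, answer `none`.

(4,5)

Vacating (4,4). Empty cells in order:
  (1,1): 0/3 same-type → still unsatisfied.
  (3,3): 2/7 same-type → still unsatisfied.
  (4,5): 3/5 same-type → satisfied — stop here.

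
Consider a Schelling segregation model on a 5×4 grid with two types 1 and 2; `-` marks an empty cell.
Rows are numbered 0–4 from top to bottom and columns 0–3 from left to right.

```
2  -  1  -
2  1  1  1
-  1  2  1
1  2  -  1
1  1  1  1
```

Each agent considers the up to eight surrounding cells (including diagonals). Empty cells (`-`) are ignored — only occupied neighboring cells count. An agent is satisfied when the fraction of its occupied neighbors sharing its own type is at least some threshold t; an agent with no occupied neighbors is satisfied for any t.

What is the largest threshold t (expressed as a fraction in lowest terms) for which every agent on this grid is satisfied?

1/7

(0,0)2 1/2
(0,2)1 3/3
(1,0)2 1/3
(1,1)1 3/6
(1,2)1 5/6
(1,3)1 3/4
(2,1)1 3/6
(2,2)2 1/7
(2,3)1 3/4
(3,0)1 3/4
(3,1)2 1/6
(3,3)1 3/4
(4,0)1 2/3
(4,1)1 3/4
(4,2)1 3/4
(4,3)1 2/2
The smallest same-type fraction is 1/7 at (2,2), which reduces to 1/7. Any threshold above that leaves this agent unsatisfied.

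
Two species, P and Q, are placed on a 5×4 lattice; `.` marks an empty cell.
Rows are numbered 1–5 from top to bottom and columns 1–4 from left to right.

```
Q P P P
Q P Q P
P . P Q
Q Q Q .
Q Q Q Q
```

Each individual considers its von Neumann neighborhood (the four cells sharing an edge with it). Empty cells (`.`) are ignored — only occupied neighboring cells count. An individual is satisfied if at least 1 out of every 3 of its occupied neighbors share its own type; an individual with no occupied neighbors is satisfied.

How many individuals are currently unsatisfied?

(1,1)Q 1/2 ✓
(1,2)P 2/3 ✓
(1,3)P 2/3 ✓
(1,4)P 2/2 ✓
(2,1)Q 1/3 ✓
(2,2)P 1/3 ✓
(2,3)Q 0/4 ✗
(2,4)P 1/3 ✓
(3,1)P 0/2 ✗
(3,3)P 0/3 ✗
(3,4)Q 0/2 ✗
(4,1)Q 2/3 ✓
(4,2)Q 3/3 ✓
(4,3)Q 2/3 ✓
(5,1)Q 2/2 ✓
(5,2)Q 3/3 ✓
(5,3)Q 3/3 ✓
(5,4)Q 1/1 ✓
Unsatisfied: (2,3), (3,1), (3,3), (3,4) — 4 in total.

4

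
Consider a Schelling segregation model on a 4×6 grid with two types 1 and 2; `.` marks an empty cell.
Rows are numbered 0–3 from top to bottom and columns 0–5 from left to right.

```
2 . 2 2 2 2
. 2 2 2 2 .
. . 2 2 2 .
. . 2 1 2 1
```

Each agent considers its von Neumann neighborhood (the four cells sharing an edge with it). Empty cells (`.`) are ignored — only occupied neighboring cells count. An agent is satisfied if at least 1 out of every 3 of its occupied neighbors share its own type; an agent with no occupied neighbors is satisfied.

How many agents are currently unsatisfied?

Row 0: (0,0)2 0/0 ok · (0,2)2 2/2 ok · (0,3)2 3/3 ok · (0,4)2 3/3 ok · (0,5)2 1/1 ok
Row 1: (1,1)2 1/1 ok · (1,2)2 4/4 ok · (1,3)2 4/4 ok · (1,4)2 3/3 ok
Row 2: (2,2)2 3/3 ok · (2,3)2 3/4 ok · (2,4)2 3/3 ok
Row 3: (3,2)2 1/2 ok · (3,3)1 0/3 unhappy · (3,4)2 1/3 ok · (3,5)1 0/1 unhappy
Unsatisfied: (3,3), (3,5) — 2 in total.

2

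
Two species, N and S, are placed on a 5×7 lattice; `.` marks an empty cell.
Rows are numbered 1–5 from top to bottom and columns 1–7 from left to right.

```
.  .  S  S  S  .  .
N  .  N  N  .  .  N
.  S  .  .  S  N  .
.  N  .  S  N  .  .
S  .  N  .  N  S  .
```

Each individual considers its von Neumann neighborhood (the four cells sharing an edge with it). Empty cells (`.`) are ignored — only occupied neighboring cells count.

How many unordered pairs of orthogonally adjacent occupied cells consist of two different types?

Scan each occupied cell's neighbors to the right and below so each pair is counted once.
From row 1: 2 unlike of 4 pairs (running 2/4).
From row 2: 0 unlike of 1 pairs (running 2/5).
From row 3: 3 unlike of 3 pairs (running 5/8).
From row 4: 1 unlike of 2 pairs (running 6/10).
From row 5: 1 unlike of 1 pairs (running 7/11).
Total adjacent occupied pairs: 11; unlike-type pairs: 7.

7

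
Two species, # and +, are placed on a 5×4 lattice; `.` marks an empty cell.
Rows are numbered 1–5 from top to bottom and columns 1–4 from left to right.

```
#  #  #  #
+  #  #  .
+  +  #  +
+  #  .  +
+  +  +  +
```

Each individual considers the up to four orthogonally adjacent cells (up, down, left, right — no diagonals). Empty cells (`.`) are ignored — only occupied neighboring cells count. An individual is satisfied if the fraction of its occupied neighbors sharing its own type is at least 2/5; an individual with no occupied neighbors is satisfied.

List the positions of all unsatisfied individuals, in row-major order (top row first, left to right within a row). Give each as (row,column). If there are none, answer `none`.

(1,1)# 1/2 ✓
(1,2)# 3/3 ✓
(1,3)# 3/3 ✓
(1,4)# 1/1 ✓
(2,1)+ 1/3 ✗
(2,2)# 2/4 ✓
(2,3)# 3/3 ✓
(3,1)+ 3/3 ✓
(3,2)+ 1/4 ✗
(3,3)# 1/3 ✗
(3,4)+ 1/2 ✓
(4,1)+ 2/3 ✓
(4,2)# 0/3 ✗
(4,4)+ 2/2 ✓
(5,1)+ 2/2 ✓
(5,2)+ 2/3 ✓
(5,3)+ 2/2 ✓
(5,4)+ 2/2 ✓

(2,1), (3,2), (3,3), (4,2)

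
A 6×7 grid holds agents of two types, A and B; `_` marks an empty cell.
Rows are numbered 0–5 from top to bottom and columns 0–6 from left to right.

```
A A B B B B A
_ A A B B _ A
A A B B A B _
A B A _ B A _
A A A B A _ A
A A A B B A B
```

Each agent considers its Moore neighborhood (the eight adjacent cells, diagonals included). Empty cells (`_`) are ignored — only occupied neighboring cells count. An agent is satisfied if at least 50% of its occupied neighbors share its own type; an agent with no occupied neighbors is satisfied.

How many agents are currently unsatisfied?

Row 0: (0,0)A 2/2 ✓ · (0,1)A 3/4 ✓ · (0,2)B 2/5 ✗ · (0,3)B 4/5 ✓ · (0,4)B 4/4 ✓ · (0,5)B 2/4 ✓ · (0,6)A 1/2 ✓
Row 1: (1,1)A 5/7 ✓ · (1,2)A 3/8 ✗ · (1,3)B 6/8 ✓ · (1,4)B 6/7 ✓ · (1,6)A 1/3 ✗
Row 2: (2,0)A 3/4 ✓ · (2,1)A 5/7 ✓ · (2,2)B 3/7 ✗ · (2,3)B 4/7 ✓ · (2,4)A 1/6 ✗ · (2,5)B 2/5 ✗
Row 3: (3,0)A 4/5 ✓ · (3,1)B 1/8 ✗ · (3,2)A 3/7 ✗ · (3,4)B 3/6 ✓ · (3,5)A 3/5 ✓
Row 4: (4,0)A 4/5 ✓ · (4,1)A 7/8 ✓ · (4,2)A 4/7 ✓ · (4,3)B 3/7 ✗ · (4,4)A 2/6 ✗ · (4,6)A 2/3 ✓
Row 5: (5,0)A 3/3 ✓ · (5,1)A 5/5 ✓ · (5,2)A 3/5 ✓ · (5,3)B 2/5 ✗ · (5,4)B 2/4 ✓ · (5,5)A 2/4 ✓ · (5,6)B 0/2 ✗
Unsatisfied: (0,2), (1,2), (1,6), (2,2), (2,4), (2,5), (3,1), (3,2), (4,3), (4,4), (5,3), (5,6) — 12 in total.

12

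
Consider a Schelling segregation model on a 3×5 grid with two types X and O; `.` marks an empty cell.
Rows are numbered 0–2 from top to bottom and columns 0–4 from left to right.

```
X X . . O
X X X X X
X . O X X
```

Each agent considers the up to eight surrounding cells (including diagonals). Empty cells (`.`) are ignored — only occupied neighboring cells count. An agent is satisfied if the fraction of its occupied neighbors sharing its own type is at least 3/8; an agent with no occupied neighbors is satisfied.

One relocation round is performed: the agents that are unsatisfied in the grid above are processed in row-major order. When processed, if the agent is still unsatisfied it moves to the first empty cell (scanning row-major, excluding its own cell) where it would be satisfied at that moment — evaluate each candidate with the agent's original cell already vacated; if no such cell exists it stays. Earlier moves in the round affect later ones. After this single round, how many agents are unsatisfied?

2

Initially unsatisfied (in order): (0,4), (2,2).
  (0,4): no empty cell satisfies it; stays.
  (2,2): no empty cell satisfies it; stays.
Resulting grid:
X X . . O
X X X X X
X . O X X
Unsatisfied now: (0,4), (2,2).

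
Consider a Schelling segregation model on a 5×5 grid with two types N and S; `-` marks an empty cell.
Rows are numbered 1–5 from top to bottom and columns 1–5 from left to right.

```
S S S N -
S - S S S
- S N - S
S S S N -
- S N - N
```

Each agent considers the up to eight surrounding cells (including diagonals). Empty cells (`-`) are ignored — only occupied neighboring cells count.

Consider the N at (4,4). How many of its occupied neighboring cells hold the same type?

3

Occupied neighbors of (4,4): (3,3)=N, (3,5)=S, (4,3)=S, (5,3)=N, (5,5)=N.
Same type (N): 3 of 5.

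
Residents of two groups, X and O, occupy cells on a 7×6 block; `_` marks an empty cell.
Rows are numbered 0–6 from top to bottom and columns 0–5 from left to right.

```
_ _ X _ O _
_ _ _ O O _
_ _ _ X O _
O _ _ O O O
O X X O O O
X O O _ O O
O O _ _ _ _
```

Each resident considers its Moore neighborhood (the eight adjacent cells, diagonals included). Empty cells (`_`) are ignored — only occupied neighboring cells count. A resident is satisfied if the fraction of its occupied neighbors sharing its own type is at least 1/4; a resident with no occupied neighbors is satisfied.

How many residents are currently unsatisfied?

4

(0,2)X 0/1 not
(0,4)O 2/2 satisfied
(1,3)O 3/5 satisfied
(1,4)O 3/4 satisfied
(2,3)X 0/5 not
(2,4)O 5/6 satisfied
(3,0)O 1/2 satisfied
(3,3)O 4/6 satisfied
(3,4)O 6/7 satisfied
(3,5)O 4/4 satisfied
(4,0)O 2/4 satisfied
(4,1)X 2/6 satisfied
(4,2)X 1/5 not
(4,3)O 5/6 satisfied
(4,4)O 7/7 satisfied
(4,5)O 5/5 satisfied
(5,0)X 1/5 not
(5,1)O 4/7 satisfied
(5,2)O 3/5 satisfied
(5,4)O 4/4 satisfied
(5,5)O 3/3 satisfied
(6,0)O 2/3 satisfied
(6,1)O 3/4 satisfied
Unsatisfied: (0,2), (2,3), (4,2), (5,0) — 4 in total.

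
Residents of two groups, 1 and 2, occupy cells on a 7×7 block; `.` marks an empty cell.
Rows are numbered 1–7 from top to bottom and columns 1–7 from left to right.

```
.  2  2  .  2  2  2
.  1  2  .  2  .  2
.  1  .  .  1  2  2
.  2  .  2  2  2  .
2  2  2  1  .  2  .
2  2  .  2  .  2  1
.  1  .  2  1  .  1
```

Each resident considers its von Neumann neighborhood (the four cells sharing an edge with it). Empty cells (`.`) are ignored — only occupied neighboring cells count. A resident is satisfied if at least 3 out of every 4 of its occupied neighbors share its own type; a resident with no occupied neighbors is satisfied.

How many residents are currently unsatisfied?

19

Row 1: (1,2)2 1/2 ✗ · (1,3)2 2/2 ✓ · (1,5)2 2/2 ✓ · (1,6)2 2/2 ✓ · (1,7)2 2/2 ✓
Row 2: (2,2)1 1/3 ✗ · (2,3)2 1/2 ✗ · (2,5)2 1/2 ✗ · (2,7)2 2/2 ✓
Row 3: (3,2)1 1/2 ✗ · (3,5)1 0/3 ✗ · (3,6)2 2/3 ✗ · (3,7)2 2/2 ✓
Row 4: (4,2)2 1/2 ✗ · (4,4)2 1/2 ✗ · (4,5)2 2/3 ✗ · (4,6)2 3/3 ✓
Row 5: (5,1)2 2/2 ✓ · (5,2)2 4/4 ✓ · (5,3)2 1/2 ✗ · (5,4)1 0/3 ✗ · (5,6)2 2/2 ✓
Row 6: (6,1)2 2/2 ✓ · (6,2)2 2/3 ✗ · (6,4)2 1/2 ✗ · (6,6)2 1/2 ✗ · (6,7)1 1/2 ✗
Row 7: (7,2)1 0/1 ✗ · (7,4)2 1/2 ✗ · (7,5)1 0/1 ✗ · (7,7)1 1/1 ✓
Unsatisfied: (1,2), (2,2), (2,3), (2,5), (3,2), (3,5), (3,6), (4,2), (4,4), (4,5), (5,3), (5,4), (6,2), (6,4), (6,6), (6,7), (7,2), (7,4), (7,5) — 19 in total.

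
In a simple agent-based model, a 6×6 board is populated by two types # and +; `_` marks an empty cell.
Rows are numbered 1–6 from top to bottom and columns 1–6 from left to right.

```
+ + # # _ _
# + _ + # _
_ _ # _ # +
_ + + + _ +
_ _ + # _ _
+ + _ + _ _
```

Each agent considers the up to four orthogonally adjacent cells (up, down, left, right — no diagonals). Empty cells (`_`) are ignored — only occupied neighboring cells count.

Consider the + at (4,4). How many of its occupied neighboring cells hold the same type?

Occupied neighbors of (4,4): (5,4)=#, (4,3)=+.
Same type (+): 1 of 2.

1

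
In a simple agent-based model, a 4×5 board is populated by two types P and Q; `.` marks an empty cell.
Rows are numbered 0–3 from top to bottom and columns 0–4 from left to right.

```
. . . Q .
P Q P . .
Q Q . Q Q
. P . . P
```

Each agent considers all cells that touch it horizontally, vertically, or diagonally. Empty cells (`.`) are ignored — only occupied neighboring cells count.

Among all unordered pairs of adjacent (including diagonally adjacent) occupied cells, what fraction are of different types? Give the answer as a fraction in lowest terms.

11/15

Scan each occupied cell's neighbors to the right and below (and the two forward diagonals) so each pair is counted once.
From row 0: 1 unlike of 1 pairs (running 1/1).
From row 1: 6 unlike of 8 pairs (running 7/9).
From row 2: 4 unlike of 6 pairs (running 11/15).
Total adjacent occupied pairs: 15; unlike-type pairs: 11.
11/15 is already in lowest terms.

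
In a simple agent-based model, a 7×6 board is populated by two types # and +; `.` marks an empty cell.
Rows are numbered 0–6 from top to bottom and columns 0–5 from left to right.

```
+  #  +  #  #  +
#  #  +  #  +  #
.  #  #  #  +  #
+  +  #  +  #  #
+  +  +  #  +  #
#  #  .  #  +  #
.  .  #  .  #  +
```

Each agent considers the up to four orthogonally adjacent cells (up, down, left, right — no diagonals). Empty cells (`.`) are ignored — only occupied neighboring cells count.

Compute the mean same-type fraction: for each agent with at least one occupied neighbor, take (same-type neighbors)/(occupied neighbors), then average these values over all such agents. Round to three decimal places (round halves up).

(0,0)+ 0/2
(0,1)# 1/3
(0,2)+ 1/3
(0,3)# 2/3
(0,4)# 1/3
(0,5)+ 0/2
(1,0)# 1/2
(1,1)# 3/4
(1,2)+ 1/4
(1,3)# 2/4
(1,4)+ 1/4
(1,5)# 1/3
(2,1)# 2/3
(2,2)# 3/4
(2,3)# 2/4
(2,4)+ 1/4
(2,5)# 2/3
(3,0)+ 2/2
(3,1)+ 2/4
(3,2)# 1/4
(3,3)+ 0/4
(3,4)# 1/4
(3,5)# 3/3
(4,0)+ 2/3
(4,1)+ 3/4
(4,2)+ 1/3
(4,3)# 1/4
(4,4)+ 1/4
(4,5)# 2/3
(5,0)# 1/2
(5,1)# 1/2
(5,3)# 1/2
(5,4)+ 1/4
(5,5)# 1/3
(6,2)# — no occupied neighbors
(6,4)# 0/2
(6,5)+ 0/2
Sum over 36 agents: 0/2 + 1/3 + 1/3 + 2/3 + 1/3 + 0/2 + 1/2 + 3/4 + 1/4 + 2/4 + 1/4 + 1/3 + 2/3 + 3/4 + 2/4 + 1/4 + 2/3 + 2/2 + 2/4 + 1/4 + 0/4 + 1/4 + 3/3 + 2/3 + 3/4 + 1/3 + 1/4 + 1/4 + 2/3 + 1/2 + 1/2 + 1/2 + 1/4 + 1/3 + 0/2 + 0/2 = 181/12; mean = 181/12 ÷ 36 = 181/432 = 0.418981… → 0.419.

0.419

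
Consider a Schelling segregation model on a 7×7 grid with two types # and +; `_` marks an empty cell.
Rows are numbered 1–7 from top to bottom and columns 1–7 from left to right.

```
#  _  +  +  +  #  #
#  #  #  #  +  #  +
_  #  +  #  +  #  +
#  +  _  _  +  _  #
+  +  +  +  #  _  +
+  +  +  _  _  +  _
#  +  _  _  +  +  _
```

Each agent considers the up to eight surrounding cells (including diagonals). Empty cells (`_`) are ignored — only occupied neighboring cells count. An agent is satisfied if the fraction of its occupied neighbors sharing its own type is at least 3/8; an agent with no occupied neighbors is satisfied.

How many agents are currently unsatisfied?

(1,1)# 2/2 ✓
(1,3)+ 1/4 ✗
(1,4)+ 3/5 ✓
(1,5)+ 2/5 ✓
(1,6)# 2/5 ✓
(1,7)# 2/3 ✓
(2,1)# 3/3 ✓
(2,2)# 4/6 ✓
(2,3)# 4/7 ✓
(2,4)# 2/8 ✗
(2,5)+ 3/8 ✓
(2,6)# 3/8 ✓
(2,7)+ 1/5 ✗
(3,2)# 4/6 ✓
(3,3)+ 1/6 ✗
(3,4)# 2/6 ✗
(3,5)+ 2/6 ✗
(3,6)# 2/7 ✗
(3,7)+ 1/4 ✗
(4,1)# 1/4 ✗
(4,2)+ 4/6 ✓
(4,5)+ 2/5 ✓
(4,7)# 1/3 ✗
(5,1)+ 4/5 ✓
(5,2)+ 6/7 ✓
(5,3)+ 5/5 ✓
(5,4)+ 3/4 ✓
(5,5)# 0/3 ✗
(5,7)+ 1/2 ✓
(6,1)+ 4/5 ✓
(6,2)+ 6/7 ✓
(6,3)+ 5/5 ✓
(6,6)+ 3/4 ✓
(7,1)# 0/3 ✗
(7,2)+ 3/4 ✓
(7,5)+ 2/2 ✓
(7,6)+ 2/2 ✓
Unsatisfied: (1,3), (2,4), (2,7), (3,3), (3,4), (3,5), (3,6), (3,7), (4,1), (4,7), (5,5), (7,1) — 12 in total.

12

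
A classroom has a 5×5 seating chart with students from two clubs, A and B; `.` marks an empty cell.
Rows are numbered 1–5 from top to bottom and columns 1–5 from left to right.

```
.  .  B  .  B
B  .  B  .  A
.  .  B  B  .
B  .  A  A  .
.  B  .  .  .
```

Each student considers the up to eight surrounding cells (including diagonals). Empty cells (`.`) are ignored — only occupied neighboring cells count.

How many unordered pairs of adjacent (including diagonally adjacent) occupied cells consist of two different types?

Scan each occupied cell's neighbors to the right and below (and the two forward diagonals) so each pair is counted once.
Row 1: B(1,3)–B(2,3)= B(1,5)–A(2,5)≠  → 1/2 unlike.
Row 2: B(2,3)–B(3,3)= B(2,3)–B(3,4)= A(2,5)–B(3,4)≠  → 1/3 unlike.
Row 3: B(3,3)–B(3,4)= B(3,3)–A(4,3)≠ B(3,3)–A(4,4)≠ B(3,4)–A(4,4)≠ B(3,4)–A(4,3)≠  → 4/5 unlike.
Row 4: B(4,1)–B(5,2)= A(4,3)–A(4,4)= A(4,3)–B(5,2)≠  → 1/3 unlike.
Total adjacent occupied pairs: 13; unlike-type pairs: 7.

7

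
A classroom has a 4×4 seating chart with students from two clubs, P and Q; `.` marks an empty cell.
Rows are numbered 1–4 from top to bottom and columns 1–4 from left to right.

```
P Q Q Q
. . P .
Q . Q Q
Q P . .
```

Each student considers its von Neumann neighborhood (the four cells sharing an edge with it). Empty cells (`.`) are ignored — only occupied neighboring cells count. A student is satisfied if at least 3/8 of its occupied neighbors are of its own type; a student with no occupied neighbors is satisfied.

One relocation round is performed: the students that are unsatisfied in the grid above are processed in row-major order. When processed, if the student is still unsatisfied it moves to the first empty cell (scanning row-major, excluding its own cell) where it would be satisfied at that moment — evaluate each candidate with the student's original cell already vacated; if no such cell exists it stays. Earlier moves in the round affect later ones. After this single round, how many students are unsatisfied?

1

Initially unsatisfied (in order): (1,1), (2,3), (4,2).
  (1,1) → (2,2).
  (2,3) → (2,1).
  (4,2) → (1,1).
Resulting grid:
P Q Q Q
P P . .
Q . Q Q
Q . . .
Unsatisfied now: (1,2).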